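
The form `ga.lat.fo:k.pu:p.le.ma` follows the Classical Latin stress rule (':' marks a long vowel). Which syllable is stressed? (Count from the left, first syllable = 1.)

4

Classical Latin: stress the penult if heavy (long vowel or closed), else the antepenult.
Weights: 4 pu:p H, 5 le L, 6 ma L.
The penult (syllable 5, le) is light, so stress falls on the antepenult (syllable 4, pu:p).
Stress on syllable 4: ga.lat.fo:k.ˈpu:p.le.ma.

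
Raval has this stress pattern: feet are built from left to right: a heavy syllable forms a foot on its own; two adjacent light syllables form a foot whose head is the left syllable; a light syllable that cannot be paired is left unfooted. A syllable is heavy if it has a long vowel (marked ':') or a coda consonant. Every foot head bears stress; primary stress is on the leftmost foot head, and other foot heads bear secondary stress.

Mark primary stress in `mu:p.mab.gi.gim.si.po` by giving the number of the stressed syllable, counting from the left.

Weights: 1 mu:p H, 2 mab H, 3 gi L, 4 gim H, 5 si L, 6 po L.
Parse left to right (heavy = foot alone; LL = one foot; stranded L unfooted): (ˈmu:p) (ˈmab) gi (ˈgim) (ˈsi.po).
Foot heads: 1, 2, 4, 5.
Primary stress on the leftmost head = syllable 1.
Primary stress: syllable 1 → ˈmu:p.mab.gi.gim.si.po.

1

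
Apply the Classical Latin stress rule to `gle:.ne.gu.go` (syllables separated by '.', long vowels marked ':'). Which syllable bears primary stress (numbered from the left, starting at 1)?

Classical Latin: stress the penult if heavy (long vowel or closed), else the antepenult.
Weights: 2 ne L, 3 gu L, 4 go L.
The penult (syllable 3, gu) is light, so stress falls on the antepenult (syllable 2, ne).
Stress on syllable 2: gle:.ˈne.gu.go.

2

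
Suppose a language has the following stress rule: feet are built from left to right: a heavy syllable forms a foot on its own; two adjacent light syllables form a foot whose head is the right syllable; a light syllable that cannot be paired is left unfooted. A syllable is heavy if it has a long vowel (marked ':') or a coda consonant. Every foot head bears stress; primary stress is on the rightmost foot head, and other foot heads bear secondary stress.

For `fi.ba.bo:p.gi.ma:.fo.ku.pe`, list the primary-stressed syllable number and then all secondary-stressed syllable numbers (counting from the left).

primary 7, secondary 2, 3, 5

Weights: 1 fi L, 2 ba L, 3 bo:p H, 4 gi L, 5 ma: H, 6 fo L, 7 ku L, 8 pe L.
Parse left to right (heavy = foot alone; LL = one foot; stranded L unfooted): (fi.ˈba) (ˈbo:p) gi (ˈma:) (fo.ˈku) pe.
Foot heads: 2, 3, 5, 7.
Primary stress on the rightmost head = syllable 7.
Secondary stress on 2, 3, 5: fi.ˌba.ˌbo:p.gi.ˌma:.fo.ˈku.pe.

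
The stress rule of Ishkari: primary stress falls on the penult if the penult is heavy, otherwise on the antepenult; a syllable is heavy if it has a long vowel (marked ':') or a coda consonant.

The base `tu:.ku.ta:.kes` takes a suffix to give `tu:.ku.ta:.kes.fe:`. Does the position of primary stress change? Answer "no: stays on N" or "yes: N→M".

yes: 3→4

Base `tu:.ku.ta:.kes` (4 syllables):
  Weights: 2 ku L, 3 ta: H, 4 kes H.
  The penult (syllable 3, ta:) is heavy, so it takes stress.
  → primary stress on syllable 3.
Suffixed `tu:.ku.ta:.kes.fe:` (5 syllables):
  Weights: 3 ta: H, 4 kes H, 5 fe: H.
  The penult (syllable 4, kes) is heavy, so it takes stress.
  → primary stress on syllable 4.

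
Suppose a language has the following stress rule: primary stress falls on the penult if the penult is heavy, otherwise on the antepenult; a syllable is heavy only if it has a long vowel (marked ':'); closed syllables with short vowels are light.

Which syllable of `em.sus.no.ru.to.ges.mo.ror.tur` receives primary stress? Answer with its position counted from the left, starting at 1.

Weights: 7 mo L, 8 ror L, 9 tur L.
The penult (syllable 8, ror) is light, so stress falls on the antepenult (syllable 7, mo).
Primary stress: syllable 7 → em.sus.no.ru.to.ges.ˈmo.ror.tur.

7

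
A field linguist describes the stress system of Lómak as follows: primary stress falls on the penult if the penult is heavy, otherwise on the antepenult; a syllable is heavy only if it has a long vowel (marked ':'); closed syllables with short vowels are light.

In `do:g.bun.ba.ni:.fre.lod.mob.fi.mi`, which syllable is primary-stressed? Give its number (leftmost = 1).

7

Weights: 7 mob L, 8 fi L, 9 mi L.
The penult (syllable 8, fi) is light, so stress falls on the antepenult (syllable 7, mob).
Primary stress: syllable 7 → do:g.bun.ba.ni:.fre.lod.ˈmob.fi.mi.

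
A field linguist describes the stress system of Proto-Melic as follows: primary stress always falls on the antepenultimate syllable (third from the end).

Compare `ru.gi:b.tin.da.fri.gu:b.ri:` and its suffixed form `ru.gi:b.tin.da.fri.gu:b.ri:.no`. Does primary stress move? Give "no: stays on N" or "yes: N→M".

yes: 5→6

Base `ru.gi:b.tin.da.fri.gu:b.ri:` (7 syllables):
  The word has 7 syllables; the antepenultimate syllable (third from the end) is syllable 5 (fri).
  → primary stress on syllable 5.
Suffixed `ru.gi:b.tin.da.fri.gu:b.ri:.no` (8 syllables):
  The word has 8 syllables; the antepenultimate syllable (third from the end) is syllable 6 (gu:b).
  → primary stress on syllable 6.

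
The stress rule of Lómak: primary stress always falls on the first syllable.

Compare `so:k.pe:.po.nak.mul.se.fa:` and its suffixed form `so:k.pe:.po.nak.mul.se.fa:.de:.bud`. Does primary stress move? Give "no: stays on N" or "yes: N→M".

Base `so:k.pe:.po.nak.mul.se.fa:` (7 syllables):
  The word has 7 syllables; the first syllable is syllable 1 (so:k).
  → primary stress on syllable 1.
Suffixed `so:k.pe:.po.nak.mul.se.fa:.de:.bud` (9 syllables):
  The word has 9 syllables; the first syllable is syllable 1 (so:k).
  → primary stress on syllable 1.

no: stays on 1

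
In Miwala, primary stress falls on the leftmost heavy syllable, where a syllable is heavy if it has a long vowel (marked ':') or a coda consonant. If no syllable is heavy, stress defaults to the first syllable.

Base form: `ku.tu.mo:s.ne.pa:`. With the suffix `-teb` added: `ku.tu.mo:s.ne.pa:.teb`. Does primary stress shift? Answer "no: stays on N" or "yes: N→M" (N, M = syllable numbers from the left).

no: stays on 3

Base `ku.tu.mo:s.ne.pa:` (5 syllables):
  Weights: 1 ku L, 2 tu L, 3 mo:s H, 4 ne L, 5 pa: H.
  Heavy syllables in the domain: 3, 5. The leftmost is syllable 3 (mo:s).
  → primary stress on syllable 3.
Suffixed `ku.tu.mo:s.ne.pa:.teb` (6 syllables):
  Weights: 1 ku L, 2 tu L, 3 mo:s H, 4 ne L, 5 pa: H, 6 teb H.
  Heavy syllables in the domain: 3, 5, 6. The leftmost is syllable 3 (mo:s).
  → primary stress on syllable 3.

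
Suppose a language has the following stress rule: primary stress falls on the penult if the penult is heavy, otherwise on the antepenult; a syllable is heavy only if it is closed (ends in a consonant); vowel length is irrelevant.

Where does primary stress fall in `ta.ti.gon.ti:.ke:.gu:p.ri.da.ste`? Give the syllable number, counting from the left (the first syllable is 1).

Weights: 7 ri L, 8 da L, 9 ste L.
The penult (syllable 8, da) is light, so stress falls on the antepenult (syllable 7, ri).
Primary stress: syllable 7 → ta.ti.gon.ti:.ke:.gu:p.ˈri.da.ste.

7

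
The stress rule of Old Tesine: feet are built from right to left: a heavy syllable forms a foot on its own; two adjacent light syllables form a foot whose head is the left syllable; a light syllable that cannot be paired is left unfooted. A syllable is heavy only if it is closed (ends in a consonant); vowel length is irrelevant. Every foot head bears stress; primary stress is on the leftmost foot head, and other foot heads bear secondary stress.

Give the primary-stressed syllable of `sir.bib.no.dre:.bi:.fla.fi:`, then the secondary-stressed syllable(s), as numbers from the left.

primary 1, secondary 2, 4, 6

Weights: 1 sir H, 2 bib H, 3 no L, 4 dre: L, 5 bi: L, 6 fla L, 7 fi: L.
Parse right to left (heavy = foot alone; LL = one foot; stranded L unfooted): (ˈsir) (ˈbib) no (ˈdre:.bi:) (ˈfla.fi:).
Foot heads: 1, 2, 4, 6.
Primary stress on the leftmost head = syllable 1.
Secondary stress on 2, 4, 6: ˈsir.ˌbib.no.ˌdre:.bi:.ˌfla.fi:.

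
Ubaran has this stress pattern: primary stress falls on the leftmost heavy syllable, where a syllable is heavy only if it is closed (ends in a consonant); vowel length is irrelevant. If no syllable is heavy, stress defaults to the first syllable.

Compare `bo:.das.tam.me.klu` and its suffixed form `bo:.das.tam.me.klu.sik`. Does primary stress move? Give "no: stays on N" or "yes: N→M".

no: stays on 2

Base `bo:.das.tam.me.klu` (5 syllables):
  Weights: 1 bo: L, 2 das H, 3 tam H, 4 me L, 5 klu L.
  Heavy syllables in the domain: 2, 3. The leftmost is syllable 2 (das).
  → primary stress on syllable 2.
Suffixed `bo:.das.tam.me.klu.sik` (6 syllables):
  Weights: 1 bo: L, 2 das H, 3 tam H, 4 me L, 5 klu L, 6 sik H.
  Heavy syllables in the domain: 2, 3, 6. The leftmost is syllable 2 (das).
  → primary stress on syllable 2.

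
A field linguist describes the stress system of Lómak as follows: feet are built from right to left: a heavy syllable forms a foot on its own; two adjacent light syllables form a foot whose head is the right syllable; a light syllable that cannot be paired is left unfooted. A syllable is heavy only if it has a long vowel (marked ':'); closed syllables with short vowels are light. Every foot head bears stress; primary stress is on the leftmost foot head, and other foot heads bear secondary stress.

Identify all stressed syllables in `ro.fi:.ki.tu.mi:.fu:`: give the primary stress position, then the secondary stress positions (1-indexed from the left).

primary 2, secondary 4, 5, 6

Weights: 1 ro L, 2 fi: H, 3 ki L, 4 tu L, 5 mi: H, 6 fu: H.
Parse right to left (heavy = foot alone; LL = one foot; stranded L unfooted): ro (ˈfi:) (ki.ˈtu) (ˈmi:) (ˈfu:).
Foot heads: 2, 4, 5, 6.
Primary stress on the leftmost head = syllable 2.
Secondary stress on 4, 5, 6: ro.ˈfi:.ki.ˌtu.ˌmi:.ˌfu:.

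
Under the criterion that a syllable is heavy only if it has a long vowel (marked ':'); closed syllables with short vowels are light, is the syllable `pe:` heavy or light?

`pe:`: long vowel, open (no coda). Long vowel → heavy.

heavy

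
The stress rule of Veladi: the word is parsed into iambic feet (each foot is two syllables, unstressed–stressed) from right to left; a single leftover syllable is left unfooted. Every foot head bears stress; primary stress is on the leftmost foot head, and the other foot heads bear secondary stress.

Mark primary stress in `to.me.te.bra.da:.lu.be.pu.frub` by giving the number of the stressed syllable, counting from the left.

3

Parse right to left into iambic (σˈσ) feet: to (me.ˈte) (bra.ˈda:) (lu.ˈbe) (pu.ˈfrub). Syllable 1 is left unfooted.
Foot heads (stressed positions): 3, 5, 7, 9.
End Rule Leftmost: primary stress on the leftmost head = syllable 3.
Primary stress: syllable 3 → to.me.ˈte.bra.da:.lu.be.pu.frub.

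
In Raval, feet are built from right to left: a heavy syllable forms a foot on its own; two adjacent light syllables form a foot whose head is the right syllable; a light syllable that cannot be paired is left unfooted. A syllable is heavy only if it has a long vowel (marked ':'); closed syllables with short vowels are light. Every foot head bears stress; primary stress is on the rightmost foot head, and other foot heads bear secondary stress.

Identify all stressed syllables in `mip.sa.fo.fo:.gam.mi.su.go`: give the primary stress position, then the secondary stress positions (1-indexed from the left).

Weights: 1 mip L, 2 sa L, 3 fo L, 4 fo: H, 5 gam L, 6 mi L, 7 su L, 8 go L.
Parse right to left (heavy = foot alone; LL = one foot; stranded L unfooted): mip (sa.ˈfo) (ˈfo:) (gam.ˈmi) (su.ˈgo).
Foot heads: 3, 4, 6, 8.
Primary stress on the rightmost head = syllable 8.
Secondary stress on 3, 4, 6: mip.sa.ˌfo.ˌfo:.gam.ˌmi.su.ˈgo.

primary 8, secondary 3, 4, 6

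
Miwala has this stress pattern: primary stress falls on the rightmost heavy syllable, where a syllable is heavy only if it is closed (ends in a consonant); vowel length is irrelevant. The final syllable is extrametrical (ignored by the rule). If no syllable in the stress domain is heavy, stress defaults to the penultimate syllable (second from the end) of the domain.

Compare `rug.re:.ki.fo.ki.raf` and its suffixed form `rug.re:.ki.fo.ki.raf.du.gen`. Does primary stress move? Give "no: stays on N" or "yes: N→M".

yes: 1→6

Base `rug.re:.ki.fo.ki.raf` (6 syllables):
  The final syllable (6, raf) is extrametrical; the stress domain is syllables 1–5.
  Weights: 1 rug H, 2 re: L, 3 ki L, 4 fo L, 5 ki L.
  Heavy syllables in the domain: 1. The rightmost is syllable 1 (rug).
  → primary stress on syllable 1.
Suffixed `rug.re:.ki.fo.ki.raf.du.gen` (8 syllables):
  The final syllable (8, gen) is extrametrical; the stress domain is syllables 1–7.
  Weights: 1 rug H, 2 re: L, 3 ki L, 4 fo L, 5 ki L, 6 raf H, 7 du L.
  Heavy syllables in the domain: 1, 6. The rightmost is syllable 6 (raf).
  → primary stress on syllable 6.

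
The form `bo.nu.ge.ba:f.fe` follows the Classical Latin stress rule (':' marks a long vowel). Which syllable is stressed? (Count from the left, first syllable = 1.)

4

Classical Latin: stress the penult if heavy (long vowel or closed), else the antepenult.
Weights: 3 ge L, 4 ba:f H, 5 fe L.
The penult (syllable 4, ba:f) is heavy, so it takes stress.
Stress on syllable 4: bo.nu.ge.ˈba:f.fe.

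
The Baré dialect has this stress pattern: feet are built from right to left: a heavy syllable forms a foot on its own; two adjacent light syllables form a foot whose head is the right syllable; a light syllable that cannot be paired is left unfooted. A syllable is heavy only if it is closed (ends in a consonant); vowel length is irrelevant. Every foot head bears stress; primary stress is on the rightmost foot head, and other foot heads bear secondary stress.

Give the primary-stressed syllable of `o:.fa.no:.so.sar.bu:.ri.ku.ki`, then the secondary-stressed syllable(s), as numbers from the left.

Weights: 1 o: L, 2 fa L, 3 no: L, 4 so L, 5 sar H, 6 bu: L, 7 ri L, 8 ku L, 9 ki L.
Parse right to left (heavy = foot alone; LL = one foot; stranded L unfooted): (o:.ˈfa) (no:.ˈso) (ˈsar) (bu:.ˈri) (ku.ˈki).
Foot heads: 2, 4, 5, 7, 9.
Primary stress on the rightmost head = syllable 9.
Secondary stress on 2, 4, 5, 7: o:.ˌfa.no:.ˌso.ˌsar.bu:.ˌri.ku.ˈki.

primary 9, secondary 2, 4, 5, 7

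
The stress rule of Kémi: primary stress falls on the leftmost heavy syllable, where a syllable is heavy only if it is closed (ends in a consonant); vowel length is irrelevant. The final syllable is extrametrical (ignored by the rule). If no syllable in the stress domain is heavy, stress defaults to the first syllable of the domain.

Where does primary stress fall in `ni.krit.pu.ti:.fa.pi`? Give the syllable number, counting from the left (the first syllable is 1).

The final syllable (6, pi) is extrametrical; the stress domain is syllables 1–5.
Weights: 1 ni L, 2 krit H, 3 pu L, 4 ti: L, 5 fa L.
Heavy syllables in the domain: 2. The leftmost is syllable 2 (krit).
Primary stress: syllable 2 → ni.ˈkrit.pu.ti:.fa.pi.

2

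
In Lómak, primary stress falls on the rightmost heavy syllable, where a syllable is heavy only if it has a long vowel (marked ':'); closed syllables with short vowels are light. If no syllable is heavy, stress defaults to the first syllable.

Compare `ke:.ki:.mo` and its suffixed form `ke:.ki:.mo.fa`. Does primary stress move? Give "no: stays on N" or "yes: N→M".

no: stays on 2

Base `ke:.ki:.mo` (3 syllables):
  Weights: 1 ke: H, 2 ki: H, 3 mo L.
  Heavy syllables in the domain: 1, 2. The rightmost is syllable 2 (ki:).
  → primary stress on syllable 2.
Suffixed `ke:.ki:.mo.fa` (4 syllables):
  Weights: 1 ke: H, 2 ki: H, 3 mo L, 4 fa L.
  Heavy syllables in the domain: 1, 2. The rightmost is syllable 2 (ki:).
  → primary stress on syllable 2.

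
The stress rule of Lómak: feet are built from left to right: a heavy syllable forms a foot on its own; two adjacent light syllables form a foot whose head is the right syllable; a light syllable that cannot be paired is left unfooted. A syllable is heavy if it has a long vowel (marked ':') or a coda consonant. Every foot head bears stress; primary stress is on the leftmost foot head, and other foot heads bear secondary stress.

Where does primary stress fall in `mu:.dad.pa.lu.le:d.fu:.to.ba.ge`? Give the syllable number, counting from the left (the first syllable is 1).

1

Weights: 1 mu: H, 2 dad H, 3 pa L, 4 lu L, 5 le:d H, 6 fu: H, 7 to L, 8 ba L, 9 ge L.
Parse left to right (heavy = foot alone; LL = one foot; stranded L unfooted): (ˈmu:) (ˈdad) (pa.ˈlu) (ˈle:d) (ˈfu:) (to.ˈba) ge.
Foot heads: 1, 2, 4, 5, 6, 8.
Primary stress on the leftmost head = syllable 1.
Primary stress: syllable 1 → ˈmu:.dad.pa.lu.le:d.fu:.to.ba.ge.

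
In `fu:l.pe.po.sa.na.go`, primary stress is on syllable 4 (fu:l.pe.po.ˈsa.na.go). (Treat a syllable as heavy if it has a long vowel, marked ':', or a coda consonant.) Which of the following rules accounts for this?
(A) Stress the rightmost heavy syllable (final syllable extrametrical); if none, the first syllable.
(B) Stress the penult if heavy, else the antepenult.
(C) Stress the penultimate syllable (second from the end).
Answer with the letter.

B

Rule A → syllable 1 (observed: 4).
Rule B → syllable 4 ✓.
Rule C → syllable 5 (observed: 4).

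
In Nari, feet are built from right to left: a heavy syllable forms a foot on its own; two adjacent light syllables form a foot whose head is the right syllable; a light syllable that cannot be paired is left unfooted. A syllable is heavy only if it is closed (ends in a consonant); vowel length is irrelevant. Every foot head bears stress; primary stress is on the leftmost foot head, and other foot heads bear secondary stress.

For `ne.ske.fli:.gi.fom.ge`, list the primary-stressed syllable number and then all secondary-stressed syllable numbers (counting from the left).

primary 2, secondary 4, 5

Weights: 1 ne L, 2 ske L, 3 fli: L, 4 gi L, 5 fom H, 6 ge L.
Parse right to left (heavy = foot alone; LL = one foot; stranded L unfooted): (ne.ˈske) (fli:.ˈgi) (ˈfom) ge.
Foot heads: 2, 4, 5.
Primary stress on the leftmost head = syllable 2.
Secondary stress on 4, 5: ne.ˈske.fli:.ˌgi.ˌfom.ge.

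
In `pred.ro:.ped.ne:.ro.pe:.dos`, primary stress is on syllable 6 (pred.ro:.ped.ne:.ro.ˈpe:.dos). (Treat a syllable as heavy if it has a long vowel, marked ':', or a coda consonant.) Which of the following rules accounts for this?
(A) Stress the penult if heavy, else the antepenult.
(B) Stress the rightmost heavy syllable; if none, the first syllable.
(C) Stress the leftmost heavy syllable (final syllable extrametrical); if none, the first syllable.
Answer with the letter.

A

Rule A → syllable 6 ✓.
Rule B → syllable 7 (observed: 6).
Rule C → syllable 1 (observed: 6).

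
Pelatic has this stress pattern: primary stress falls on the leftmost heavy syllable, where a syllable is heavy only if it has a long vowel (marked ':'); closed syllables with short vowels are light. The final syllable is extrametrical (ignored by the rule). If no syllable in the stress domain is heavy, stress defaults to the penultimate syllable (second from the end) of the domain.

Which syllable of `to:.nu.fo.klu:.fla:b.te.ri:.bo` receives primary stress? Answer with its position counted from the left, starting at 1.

1

The final syllable (8, bo) is extrametrical; the stress domain is syllables 1–7.
Weights: 1 to: H, 2 nu L, 3 fo L, 4 klu: H, 5 fla:b H, 6 te L, 7 ri: H.
Heavy syllables in the domain: 1, 4, 5, 7. The leftmost is syllable 1 (to:).
Primary stress: syllable 1 → ˈto:.nu.fo.klu:.fla:b.te.ri:.bo.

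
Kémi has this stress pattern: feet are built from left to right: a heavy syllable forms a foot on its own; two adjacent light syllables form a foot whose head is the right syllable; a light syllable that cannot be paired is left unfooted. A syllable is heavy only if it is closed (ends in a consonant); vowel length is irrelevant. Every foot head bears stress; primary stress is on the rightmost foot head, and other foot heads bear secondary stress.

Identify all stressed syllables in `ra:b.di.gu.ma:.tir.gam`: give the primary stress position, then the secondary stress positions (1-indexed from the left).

Weights: 1 ra:b H, 2 di L, 3 gu L, 4 ma: L, 5 tir H, 6 gam H.
Parse left to right (heavy = foot alone; LL = one foot; stranded L unfooted): (ˈra:b) (di.ˈgu) ma: (ˈtir) (ˈgam).
Foot heads: 1, 3, 5, 6.
Primary stress on the rightmost head = syllable 6.
Secondary stress on 1, 3, 5: ˌra:b.di.ˌgu.ma:.ˌtir.ˈgam.

primary 6, secondary 1, 3, 5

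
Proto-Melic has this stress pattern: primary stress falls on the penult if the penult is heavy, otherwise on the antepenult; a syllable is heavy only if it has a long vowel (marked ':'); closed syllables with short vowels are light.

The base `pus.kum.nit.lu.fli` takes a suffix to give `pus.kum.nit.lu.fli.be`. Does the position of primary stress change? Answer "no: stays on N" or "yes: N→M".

yes: 3→4

Base `pus.kum.nit.lu.fli` (5 syllables):
  Weights: 3 nit L, 4 lu L, 5 fli L.
  The penult (syllable 4, lu) is light, so stress falls on the antepenult (syllable 3, nit).
  → primary stress on syllable 3.
Suffixed `pus.kum.nit.lu.fli.be` (6 syllables):
  Weights: 4 lu L, 5 fli L, 6 be L.
  The penult (syllable 5, fli) is light, so stress falls on the antepenult (syllable 4, lu).
  → primary stress on syllable 4.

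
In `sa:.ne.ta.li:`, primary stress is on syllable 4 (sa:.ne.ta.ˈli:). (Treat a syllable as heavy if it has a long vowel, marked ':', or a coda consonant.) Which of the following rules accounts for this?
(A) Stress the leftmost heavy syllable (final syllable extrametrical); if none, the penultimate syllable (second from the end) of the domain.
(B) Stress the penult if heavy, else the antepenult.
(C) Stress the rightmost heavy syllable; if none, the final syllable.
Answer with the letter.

Rule A → syllable 1 (observed: 4).
Rule B → syllable 2 (observed: 4).
Rule C → syllable 4 ✓.

C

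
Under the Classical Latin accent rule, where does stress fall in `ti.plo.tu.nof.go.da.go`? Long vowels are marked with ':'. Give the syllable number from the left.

5

Classical Latin: stress the penult if heavy (long vowel or closed), else the antepenult.
Weights: 5 go L, 6 da L, 7 go L.
The penult (syllable 6, da) is light, so stress falls on the antepenult (syllable 5, go).
Stress on syllable 5: ti.plo.tu.nof.ˈgo.da.go.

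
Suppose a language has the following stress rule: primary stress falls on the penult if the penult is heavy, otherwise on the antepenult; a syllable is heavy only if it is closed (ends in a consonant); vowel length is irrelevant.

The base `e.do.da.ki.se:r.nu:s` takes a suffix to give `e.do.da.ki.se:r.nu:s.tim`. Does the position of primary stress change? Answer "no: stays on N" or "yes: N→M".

Base `e.do.da.ki.se:r.nu:s` (6 syllables):
  Weights: 4 ki L, 5 se:r H, 6 nu:s H.
  The penult (syllable 5, se:r) is heavy, so it takes stress.
  → primary stress on syllable 5.
Suffixed `e.do.da.ki.se:r.nu:s.tim` (7 syllables):
  Weights: 5 se:r H, 6 nu:s H, 7 tim H.
  The penult (syllable 6, nu:s) is heavy, so it takes stress.
  → primary stress on syllable 6.

yes: 5→6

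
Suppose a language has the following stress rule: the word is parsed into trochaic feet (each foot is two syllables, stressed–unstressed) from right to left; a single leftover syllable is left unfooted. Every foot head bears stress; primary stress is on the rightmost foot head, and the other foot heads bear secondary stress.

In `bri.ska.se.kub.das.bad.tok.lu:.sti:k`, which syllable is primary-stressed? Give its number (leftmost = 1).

Parse right to left into trochaic (ˈσσ) feet: bri (ˈska.se) (ˈkub.das) (ˈbad.tok) (ˈlu:.sti:k). Syllable 1 is left unfooted.
Foot heads (stressed positions): 2, 4, 6, 8.
End Rule Rightmost: primary stress on the rightmost head = syllable 8.
Primary stress: syllable 8 → bri.ska.se.kub.das.bad.tok.ˈlu:.sti:k.

8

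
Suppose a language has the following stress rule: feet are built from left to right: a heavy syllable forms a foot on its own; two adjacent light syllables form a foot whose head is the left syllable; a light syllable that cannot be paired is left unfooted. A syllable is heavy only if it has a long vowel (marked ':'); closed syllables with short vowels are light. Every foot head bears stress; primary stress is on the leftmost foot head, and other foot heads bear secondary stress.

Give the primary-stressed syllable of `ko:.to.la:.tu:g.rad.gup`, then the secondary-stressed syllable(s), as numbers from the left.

primary 1, secondary 3, 4, 5

Weights: 1 ko: H, 2 to L, 3 la: H, 4 tu:g H, 5 rad L, 6 gup L.
Parse left to right (heavy = foot alone; LL = one foot; stranded L unfooted): (ˈko:) to (ˈla:) (ˈtu:g) (ˈrad.gup).
Foot heads: 1, 3, 4, 5.
Primary stress on the leftmost head = syllable 1.
Secondary stress on 3, 4, 5: ˈko:.to.ˌla:.ˌtu:g.ˌrad.gup.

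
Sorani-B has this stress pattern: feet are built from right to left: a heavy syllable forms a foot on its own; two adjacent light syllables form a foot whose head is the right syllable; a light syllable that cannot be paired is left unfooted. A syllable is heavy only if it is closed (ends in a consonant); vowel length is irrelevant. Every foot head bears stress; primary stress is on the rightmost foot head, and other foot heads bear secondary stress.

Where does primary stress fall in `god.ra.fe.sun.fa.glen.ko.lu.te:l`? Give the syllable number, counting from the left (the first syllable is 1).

Weights: 1 god H, 2 ra L, 3 fe L, 4 sun H, 5 fa L, 6 glen H, 7 ko L, 8 lu L, 9 te:l H.
Parse right to left (heavy = foot alone; LL = one foot; stranded L unfooted): (ˈgod) (ra.ˈfe) (ˈsun) fa (ˈglen) (ko.ˈlu) (ˈte:l).
Foot heads: 1, 3, 4, 6, 8, 9.
Primary stress on the rightmost head = syllable 9.
Primary stress: syllable 9 → god.ra.fe.sun.fa.glen.ko.lu.ˈte:l.

9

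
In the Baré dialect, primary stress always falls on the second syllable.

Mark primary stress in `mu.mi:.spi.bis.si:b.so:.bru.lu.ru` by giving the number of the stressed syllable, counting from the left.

2

The word has 9 syllables; the second syllable is syllable 2 (mi:).
Primary stress: syllable 2 → mu.ˈmi:.spi.bis.si:b.so:.bru.lu.ru.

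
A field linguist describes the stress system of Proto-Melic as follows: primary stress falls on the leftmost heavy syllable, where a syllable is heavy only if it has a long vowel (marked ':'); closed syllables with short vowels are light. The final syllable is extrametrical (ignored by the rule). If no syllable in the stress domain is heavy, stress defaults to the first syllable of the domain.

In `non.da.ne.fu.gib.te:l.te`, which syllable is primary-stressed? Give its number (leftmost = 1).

6

The final syllable (7, te) is extrametrical; the stress domain is syllables 1–6.
Weights: 1 non L, 2 da L, 3 ne L, 4 fu L, 5 gib L, 6 te:l H.
Heavy syllables in the domain: 6. The leftmost is syllable 6 (te:l).
Primary stress: syllable 6 → non.da.ne.fu.gib.ˈte:l.te.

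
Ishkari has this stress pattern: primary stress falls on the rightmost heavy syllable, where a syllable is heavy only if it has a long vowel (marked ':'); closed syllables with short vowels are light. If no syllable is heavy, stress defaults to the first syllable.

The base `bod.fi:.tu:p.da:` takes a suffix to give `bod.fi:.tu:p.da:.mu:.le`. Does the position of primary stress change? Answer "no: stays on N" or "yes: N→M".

Base `bod.fi:.tu:p.da:` (4 syllables):
  Weights: 1 bod L, 2 fi: H, 3 tu:p H, 4 da: H.
  Heavy syllables in the domain: 2, 3, 4. The rightmost is syllable 4 (da:).
  → primary stress on syllable 4.
Suffixed `bod.fi:.tu:p.da:.mu:.le` (6 syllables):
  Weights: 1 bod L, 2 fi: H, 3 tu:p H, 4 da: H, 5 mu: H, 6 le L.
  Heavy syllables in the domain: 2, 3, 4, 5. The rightmost is syllable 5 (mu:).
  → primary stress on syllable 5.

yes: 4→5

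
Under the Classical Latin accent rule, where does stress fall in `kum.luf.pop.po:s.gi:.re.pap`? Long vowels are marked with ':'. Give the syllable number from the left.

Classical Latin: stress the penult if heavy (long vowel or closed), else the antepenult.
Weights: 5 gi: H, 6 re L, 7 pap H.
The penult (syllable 6, re) is light, so stress falls on the antepenult (syllable 5, gi:).
Stress on syllable 5: kum.luf.pop.po:s.ˈgi:.re.pap.

5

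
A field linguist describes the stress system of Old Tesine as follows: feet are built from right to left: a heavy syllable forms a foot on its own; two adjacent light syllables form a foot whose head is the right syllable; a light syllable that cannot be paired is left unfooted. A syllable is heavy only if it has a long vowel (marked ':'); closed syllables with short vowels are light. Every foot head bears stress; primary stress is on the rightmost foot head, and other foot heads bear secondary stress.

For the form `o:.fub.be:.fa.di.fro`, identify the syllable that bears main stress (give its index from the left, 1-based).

Weights: 1 o: H, 2 fub L, 3 be: H, 4 fa L, 5 di L, 6 fro L.
Parse right to left (heavy = foot alone; LL = one foot; stranded L unfooted): (ˈo:) fub (ˈbe:) fa (di.ˈfro).
Foot heads: 1, 3, 6.
Primary stress on the rightmost head = syllable 6.
Primary stress: syllable 6 → o:.fub.be:.fa.di.ˈfro.

6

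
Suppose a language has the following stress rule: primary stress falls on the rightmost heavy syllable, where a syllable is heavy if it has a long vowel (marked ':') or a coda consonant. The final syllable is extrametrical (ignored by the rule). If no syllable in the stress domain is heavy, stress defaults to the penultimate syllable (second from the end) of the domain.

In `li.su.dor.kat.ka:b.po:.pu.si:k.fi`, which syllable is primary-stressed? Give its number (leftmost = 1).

The final syllable (9, fi) is extrametrical; the stress domain is syllables 1–8.
Weights: 1 li L, 2 su L, 3 dor H, 4 kat H, 5 ka:b H, 6 po: H, 7 pu L, 8 si:k H.
Heavy syllables in the domain: 3, 4, 5, 6, 8. The rightmost is syllable 8 (si:k).
Primary stress: syllable 8 → li.su.dor.kat.ka:b.po:.pu.ˈsi:k.fi.

8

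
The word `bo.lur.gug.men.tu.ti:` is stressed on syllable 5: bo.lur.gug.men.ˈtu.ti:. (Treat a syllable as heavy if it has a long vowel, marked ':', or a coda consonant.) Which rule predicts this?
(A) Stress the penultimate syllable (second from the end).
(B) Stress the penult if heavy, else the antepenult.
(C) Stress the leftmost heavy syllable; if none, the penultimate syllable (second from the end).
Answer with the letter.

Rule A → syllable 5 ✓.
Rule B → syllable 4 (observed: 5).
Rule C → syllable 2 (observed: 5).

A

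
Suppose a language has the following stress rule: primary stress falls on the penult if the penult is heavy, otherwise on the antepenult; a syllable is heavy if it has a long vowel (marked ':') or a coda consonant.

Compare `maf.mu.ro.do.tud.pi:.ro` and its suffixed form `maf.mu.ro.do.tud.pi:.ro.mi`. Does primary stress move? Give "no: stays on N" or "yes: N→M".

no: stays on 6

Base `maf.mu.ro.do.tud.pi:.ro` (7 syllables):
  Weights: 5 tud H, 6 pi: H, 7 ro L.
  The penult (syllable 6, pi:) is heavy, so it takes stress.
  → primary stress on syllable 6.
Suffixed `maf.mu.ro.do.tud.pi:.ro.mi` (8 syllables):
  Weights: 6 pi: H, 7 ro L, 8 mi L.
  The penult (syllable 7, ro) is light, so stress falls on the antepenult (syllable 6, pi:).
  → primary stress on syllable 6.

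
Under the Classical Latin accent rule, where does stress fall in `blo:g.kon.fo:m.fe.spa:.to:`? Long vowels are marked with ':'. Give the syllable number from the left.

5

Classical Latin: stress the penult if heavy (long vowel or closed), else the antepenult.
Weights: 4 fe L, 5 spa: H, 6 to: H.
The penult (syllable 5, spa:) is heavy, so it takes stress.
Stress on syllable 5: blo:g.kon.fo:m.fe.ˈspa:.to:.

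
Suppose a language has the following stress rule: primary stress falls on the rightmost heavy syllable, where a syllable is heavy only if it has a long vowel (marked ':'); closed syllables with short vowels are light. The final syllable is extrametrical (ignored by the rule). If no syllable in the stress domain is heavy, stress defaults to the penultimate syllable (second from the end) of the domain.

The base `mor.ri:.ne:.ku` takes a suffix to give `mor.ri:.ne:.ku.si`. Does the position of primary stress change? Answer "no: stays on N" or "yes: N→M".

Base `mor.ri:.ne:.ku` (4 syllables):
  The final syllable (4, ku) is extrametrical; the stress domain is syllables 1–3.
  Weights: 1 mor L, 2 ri: H, 3 ne: H.
  Heavy syllables in the domain: 2, 3. The rightmost is syllable 3 (ne:).
  → primary stress on syllable 3.
Suffixed `mor.ri:.ne:.ku.si` (5 syllables):
  The final syllable (5, si) is extrametrical; the stress domain is syllables 1–4.
  Weights: 1 mor L, 2 ri: H, 3 ne: H, 4 ku L.
  Heavy syllables in the domain: 2, 3. The rightmost is syllable 3 (ne:).
  → primary stress on syllable 3.

no: stays on 3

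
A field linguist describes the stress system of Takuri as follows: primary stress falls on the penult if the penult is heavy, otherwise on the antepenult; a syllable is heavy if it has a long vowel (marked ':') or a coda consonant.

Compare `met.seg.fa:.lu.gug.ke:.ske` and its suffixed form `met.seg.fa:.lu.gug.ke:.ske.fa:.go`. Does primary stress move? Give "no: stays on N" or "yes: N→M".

Base `met.seg.fa:.lu.gug.ke:.ske` (7 syllables):
  Weights: 5 gug H, 6 ke: H, 7 ske L.
  The penult (syllable 6, ke:) is heavy, so it takes stress.
  → primary stress on syllable 6.
Suffixed `met.seg.fa:.lu.gug.ke:.ske.fa:.go` (9 syllables):
  Weights: 7 ske L, 8 fa: H, 9 go L.
  The penult (syllable 8, fa:) is heavy, so it takes stress.
  → primary stress on syllable 8.

yes: 6→8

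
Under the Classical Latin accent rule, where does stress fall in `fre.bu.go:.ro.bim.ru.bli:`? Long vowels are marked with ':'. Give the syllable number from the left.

5

Classical Latin: stress the penult if heavy (long vowel or closed), else the antepenult.
Weights: 5 bim H, 6 ru L, 7 bli: H.
The penult (syllable 6, ru) is light, so stress falls on the antepenult (syllable 5, bim).
Stress on syllable 5: fre.bu.go:.ro.ˈbim.ru.bli:.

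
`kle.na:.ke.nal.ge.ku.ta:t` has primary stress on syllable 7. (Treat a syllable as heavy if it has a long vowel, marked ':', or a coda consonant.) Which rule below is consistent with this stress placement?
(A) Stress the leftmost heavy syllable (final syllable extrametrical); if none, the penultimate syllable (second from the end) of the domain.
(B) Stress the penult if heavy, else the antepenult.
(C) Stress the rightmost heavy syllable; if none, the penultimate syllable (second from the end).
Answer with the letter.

C

Rule A → syllable 2 (observed: 7).
Rule B → syllable 5 (observed: 7).
Rule C → syllable 7 ✓.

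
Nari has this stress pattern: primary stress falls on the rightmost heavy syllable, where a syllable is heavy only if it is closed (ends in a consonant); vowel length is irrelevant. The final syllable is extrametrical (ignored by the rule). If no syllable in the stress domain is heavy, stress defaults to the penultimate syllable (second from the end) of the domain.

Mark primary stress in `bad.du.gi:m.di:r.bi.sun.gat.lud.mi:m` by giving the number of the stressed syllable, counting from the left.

8

The final syllable (9, mi:m) is extrametrical; the stress domain is syllables 1–8.
Weights: 1 bad H, 2 du L, 3 gi:m H, 4 di:r H, 5 bi L, 6 sun H, 7 gat H, 8 lud H.
Heavy syllables in the domain: 1, 3, 4, 6, 7, 8. The rightmost is syllable 8 (lud).
Primary stress: syllable 8 → bad.du.gi:m.di:r.bi.sun.gat.ˈlud.mi:m.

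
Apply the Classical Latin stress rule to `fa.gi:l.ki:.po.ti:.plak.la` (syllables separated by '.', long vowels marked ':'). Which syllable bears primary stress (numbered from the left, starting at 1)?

Classical Latin: stress the penult if heavy (long vowel or closed), else the antepenult.
Weights: 5 ti: H, 6 plak H, 7 la L.
The penult (syllable 6, plak) is heavy, so it takes stress.
Stress on syllable 6: fa.gi:l.ki:.po.ti:.ˈplak.la.

6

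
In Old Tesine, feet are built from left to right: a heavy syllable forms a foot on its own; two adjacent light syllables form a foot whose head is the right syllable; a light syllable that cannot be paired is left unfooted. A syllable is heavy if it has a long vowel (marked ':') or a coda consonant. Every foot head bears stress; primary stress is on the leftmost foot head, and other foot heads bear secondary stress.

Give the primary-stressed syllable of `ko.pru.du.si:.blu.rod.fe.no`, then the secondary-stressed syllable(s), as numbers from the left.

Weights: 1 ko L, 2 pru L, 3 du L, 4 si: H, 5 blu L, 6 rod H, 7 fe L, 8 no L.
Parse left to right (heavy = foot alone; LL = one foot; stranded L unfooted): (ko.ˈpru) du (ˈsi:) blu (ˈrod) (fe.ˈno).
Foot heads: 2, 4, 6, 8.
Primary stress on the leftmost head = syllable 2.
Secondary stress on 4, 6, 8: ko.ˈpru.du.ˌsi:.blu.ˌrod.fe.ˌno.

primary 2, secondary 4, 6, 8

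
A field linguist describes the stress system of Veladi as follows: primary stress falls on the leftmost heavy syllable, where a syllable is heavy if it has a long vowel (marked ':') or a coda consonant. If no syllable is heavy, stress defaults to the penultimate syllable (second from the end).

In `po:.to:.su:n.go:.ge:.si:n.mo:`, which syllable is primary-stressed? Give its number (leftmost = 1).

Weights: 1 po: H, 2 to: H, 3 su:n H, 4 go: H, 5 ge: H, 6 si:n H, 7 mo: H.
Heavy syllables in the domain: 1, 2, 3, 4, 5, 6, 7. The leftmost is syllable 1 (po:).
Primary stress: syllable 1 → ˈpo:.to:.su:n.go:.ge:.si:n.mo:.

1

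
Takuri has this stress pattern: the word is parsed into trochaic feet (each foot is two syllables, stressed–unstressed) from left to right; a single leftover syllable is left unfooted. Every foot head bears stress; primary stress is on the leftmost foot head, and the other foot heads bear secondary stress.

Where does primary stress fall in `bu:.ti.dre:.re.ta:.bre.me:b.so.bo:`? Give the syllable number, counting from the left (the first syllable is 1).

1

Parse left to right into trochaic (ˈσσ) feet: (ˈbu:.ti) (ˈdre:.re) (ˈta:.bre) (ˈme:b.so) bo:. Syllable 9 is left unfooted.
Foot heads (stressed positions): 1, 3, 5, 7.
End Rule Leftmost: primary stress on the leftmost head = syllable 1.
Primary stress: syllable 1 → ˈbu:.ti.dre:.re.ta:.bre.me:b.so.bo:.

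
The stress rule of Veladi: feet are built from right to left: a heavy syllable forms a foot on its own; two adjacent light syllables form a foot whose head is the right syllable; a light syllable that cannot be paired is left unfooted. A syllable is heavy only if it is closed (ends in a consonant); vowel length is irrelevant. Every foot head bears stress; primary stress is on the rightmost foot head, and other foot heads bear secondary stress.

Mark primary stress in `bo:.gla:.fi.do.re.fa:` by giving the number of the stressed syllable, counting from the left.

Weights: 1 bo: L, 2 gla: L, 3 fi L, 4 do L, 5 re L, 6 fa: L.
Parse right to left (heavy = foot alone; LL = one foot; stranded L unfooted): (bo:.ˈgla:) (fi.ˈdo) (re.ˈfa:).
Foot heads: 2, 4, 6.
Primary stress on the rightmost head = syllable 6.
Primary stress: syllable 6 → bo:.gla:.fi.do.re.ˈfa:.

6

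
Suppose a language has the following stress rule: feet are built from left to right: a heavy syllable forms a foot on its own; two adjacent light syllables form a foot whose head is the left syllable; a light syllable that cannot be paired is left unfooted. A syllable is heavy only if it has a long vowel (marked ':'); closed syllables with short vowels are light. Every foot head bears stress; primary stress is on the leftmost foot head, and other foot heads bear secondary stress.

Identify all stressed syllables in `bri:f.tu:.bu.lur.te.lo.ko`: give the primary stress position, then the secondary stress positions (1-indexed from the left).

primary 1, secondary 2, 3, 5

Weights: 1 bri:f H, 2 tu: H, 3 bu L, 4 lur L, 5 te L, 6 lo L, 7 ko L.
Parse left to right (heavy = foot alone; LL = one foot; stranded L unfooted): (ˈbri:f) (ˈtu:) (ˈbu.lur) (ˈte.lo) ko.
Foot heads: 1, 2, 3, 5.
Primary stress on the leftmost head = syllable 1.
Secondary stress on 2, 3, 5: ˈbri:f.ˌtu:.ˌbu.lur.ˌte.lo.ko.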